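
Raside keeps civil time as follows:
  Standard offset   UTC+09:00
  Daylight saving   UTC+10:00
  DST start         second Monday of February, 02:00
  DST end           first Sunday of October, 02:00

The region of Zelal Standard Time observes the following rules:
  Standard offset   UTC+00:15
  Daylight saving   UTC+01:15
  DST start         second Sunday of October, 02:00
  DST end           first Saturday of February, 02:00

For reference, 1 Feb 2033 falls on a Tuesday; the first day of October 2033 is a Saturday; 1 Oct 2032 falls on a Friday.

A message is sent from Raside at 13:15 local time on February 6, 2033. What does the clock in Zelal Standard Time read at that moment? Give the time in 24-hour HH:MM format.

1 February 2033 is a Tuesday, so the first Monday is February 7 and the second is February 14.
1 October 2033 is a Saturday, so the first Sunday is October 2.
February 6, 2033 does not fall between 14 February and 2 October, so daylight saving is not in effect and Raside is at UTC+09:00.
13:15 Raside − 9h = 04:15 UTC.
1 October 2032 is a Friday, so the first Sunday is October 3 and the second is October 10.
1 February 2033 is a Tuesday, so the first Saturday is February 5.
At the standard offset (UTC+00:15), 04:15 UTC + 0h15m = 04:30 Zelal Standard Time standard time.
Daylight saving runs 10 October 2032 – 5 February 2033; the standard-time date in Zelal Standard Time, February 6, 2033, is outside that window, so Zelal Standard Time is on standard time at UTC+00:15.
04:15 UTC + 0h15m = 04:30 Zelal Standard Time.

04:30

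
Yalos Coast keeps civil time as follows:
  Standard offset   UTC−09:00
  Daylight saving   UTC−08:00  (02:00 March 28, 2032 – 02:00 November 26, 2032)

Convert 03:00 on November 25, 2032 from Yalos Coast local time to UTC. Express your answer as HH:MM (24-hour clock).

11:00

November 25, 2032 lies within the daylight-saving period (28 March – 26 November), so Yalos Coast is on daylight time, UTC−08:00.
03:00 local + 8h = 11:00 UTC.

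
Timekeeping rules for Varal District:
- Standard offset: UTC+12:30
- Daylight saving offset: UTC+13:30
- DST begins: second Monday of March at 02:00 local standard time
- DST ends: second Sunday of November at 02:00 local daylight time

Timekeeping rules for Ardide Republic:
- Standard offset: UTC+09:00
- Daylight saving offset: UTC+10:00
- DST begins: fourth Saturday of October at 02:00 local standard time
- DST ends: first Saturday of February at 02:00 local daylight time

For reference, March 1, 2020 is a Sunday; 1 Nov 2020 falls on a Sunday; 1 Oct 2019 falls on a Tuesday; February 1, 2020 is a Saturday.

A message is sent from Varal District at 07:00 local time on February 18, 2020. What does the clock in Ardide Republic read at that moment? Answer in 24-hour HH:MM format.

1 March 2020 is a Sunday, so the first Monday is March 2 and the second is March 9.
1 November 2020 is a Sunday, so the first Sunday is November 1 and the second is November 8.
February 18, 2020 is outside the daylight-saving period (9 March – 8 November), so Varal District is on standard time, UTC+12:30.
07:00 Varal District − 12h30m = 18:30 UTC (rolling into the previous day, 17 February 2020).
1 October 2019 is a Tuesday, so the first Saturday is October 5 and the fourth is October 26.
1 February 2020 is a Saturday, so the first Saturday is February 1.
At the standard offset (UTC+09:00), 18:30 UTC + 9h = 03:30 Ardide Republic standard time (rolling into the next day, 18 February 2020).
The standard-time date in Ardide Republic, February 18, 2020, does not fall between 26 October 2019 and 1 February 2020, so daylight saving is not in effect and Ardide Republic is at UTC+09:00.
18:30 UTC + 9h = 03:30 Ardide Republic (rolling into the next day, 18 February 2020).

03:30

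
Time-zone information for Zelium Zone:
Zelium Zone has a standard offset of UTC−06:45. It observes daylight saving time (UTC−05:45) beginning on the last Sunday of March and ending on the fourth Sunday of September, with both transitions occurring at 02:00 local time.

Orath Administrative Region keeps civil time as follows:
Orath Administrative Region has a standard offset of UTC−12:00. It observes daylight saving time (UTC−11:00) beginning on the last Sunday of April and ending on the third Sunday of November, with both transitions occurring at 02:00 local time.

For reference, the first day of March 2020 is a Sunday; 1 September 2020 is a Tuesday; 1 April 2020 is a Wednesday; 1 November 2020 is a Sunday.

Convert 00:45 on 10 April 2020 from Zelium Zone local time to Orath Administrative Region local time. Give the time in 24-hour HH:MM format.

1 March 2020 is a Sunday, so Sundays fall on 1, 8, 15, 22, 29; the last is March 29.
1 September 2020 is a Tuesday, so the first Sunday is September 6 and the fourth is September 27.
Daylight saving runs 29 March – 27 September; 10 April 2020 is inside that window, so Zelium Zone is at UTC−05:45.
00:45 Zelium Zone + 5h45m = 06:30 UTC.
1 April 2020 is a Wednesday, so Sundays fall on 5, 12, 19, 26; the last is April 26.
1 November 2020 is a Sunday, so the first Sunday is November 1 and the third is November 15.
At the standard offset (UTC−12:00), 06:30 UTC − 12h = 18:30 Orath Administrative Region standard time (rolling into the previous day, 9 April 2020).
The standard-time date in Orath Administrative Region, 9 April 2020, is outside the daylight-saving period (26 April – 15 November), so Orath Administrative Region is on standard time, UTC−12:00.
06:30 UTC − 12h = 18:30 Orath Administrative Region (rolling into the previous day, 9 April 2020).

18:30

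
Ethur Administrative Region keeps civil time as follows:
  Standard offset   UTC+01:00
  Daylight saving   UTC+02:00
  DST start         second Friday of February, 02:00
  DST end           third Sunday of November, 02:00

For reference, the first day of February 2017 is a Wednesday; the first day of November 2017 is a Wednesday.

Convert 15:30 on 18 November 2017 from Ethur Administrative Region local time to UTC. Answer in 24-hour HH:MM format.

1 February 2017 is a Wednesday, so the first Friday is February 3 and the second is February 10.
1 November 2017 is a Wednesday, so the first Sunday is November 5 and the third is November 19.
Daylight saving runs 10 February – 19 November; 18 November 2017 is inside that window, so Ethur Administrative Region is at UTC+02:00.
15:30 local − 2h = 13:30 UTC.

13:30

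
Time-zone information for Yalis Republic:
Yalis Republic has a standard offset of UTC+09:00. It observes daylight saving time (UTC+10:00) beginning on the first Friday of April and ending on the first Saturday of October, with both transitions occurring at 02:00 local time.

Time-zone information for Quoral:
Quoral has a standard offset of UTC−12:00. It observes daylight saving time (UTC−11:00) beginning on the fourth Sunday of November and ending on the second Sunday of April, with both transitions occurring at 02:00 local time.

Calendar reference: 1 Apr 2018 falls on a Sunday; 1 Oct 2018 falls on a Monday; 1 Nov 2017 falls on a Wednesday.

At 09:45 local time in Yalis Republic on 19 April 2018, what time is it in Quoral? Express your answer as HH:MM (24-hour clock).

11:45

1 April 2018 is a Sunday, so the first Friday is April 6.
1 October 2018 is a Monday, so the first Saturday is October 6.
19 April 2018 lies within the daylight-saving period (6 April – 6 October), so Yalis Republic is on daylight time, UTC+10:00.
09:45 Yalis Republic − 10h = 23:45 UTC (rolling into the previous day, 18 April 2018).
1 November 2017 is a Wednesday, so the first Sunday is November 5 and the fourth is November 26.
1 April 2018 is a Sunday, so the first Sunday is April 1 and the second is April 8.
At the standard offset (UTC−12:00), 23:45 UTC − 12h = 11:45 Quoral standard time.
Daylight saving runs 26 November 2017 – 8 April 2018; the standard-time date in Quoral, 18 April 2018, is outside that window, so Quoral is on standard time at UTC−12:00.
23:45 UTC − 12h = 11:45 Quoral.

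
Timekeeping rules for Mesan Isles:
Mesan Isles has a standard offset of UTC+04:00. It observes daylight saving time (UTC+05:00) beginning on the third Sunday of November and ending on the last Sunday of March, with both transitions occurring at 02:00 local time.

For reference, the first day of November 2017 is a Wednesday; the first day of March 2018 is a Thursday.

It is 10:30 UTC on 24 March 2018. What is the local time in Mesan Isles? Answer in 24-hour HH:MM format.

15:30

1 November 2017 is a Wednesday, so the first Sunday is November 5 and the third is November 19.
1 March 2018 is a Thursday, so Sundays fall on 4, 11, 18, 25; the last is March 25.
At the standard offset (UTC+04:00), 10:30 UTC + 4h = 14:30 Mesan Isles standard time.
Daylight saving runs 19 November 2017 – 25 March 2018; the standard-time date in Mesan Isles, 24 March 2018, is inside that window, so Mesan Isles is at UTC+05:00.
10:30 UTC + 5h = 15:30 local.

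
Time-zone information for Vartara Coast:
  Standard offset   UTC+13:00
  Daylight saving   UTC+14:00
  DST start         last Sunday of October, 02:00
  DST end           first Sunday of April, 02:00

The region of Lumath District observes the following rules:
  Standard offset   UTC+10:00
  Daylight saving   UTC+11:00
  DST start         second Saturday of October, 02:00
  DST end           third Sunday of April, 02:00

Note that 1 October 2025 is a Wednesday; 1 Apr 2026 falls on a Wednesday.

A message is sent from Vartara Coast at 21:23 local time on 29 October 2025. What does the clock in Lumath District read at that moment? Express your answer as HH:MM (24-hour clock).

1 October 2025 is a Wednesday, so Sundays fall on 5, 12, 19, 26; the last is October 26.
1 April 2026 is a Wednesday, so the first Sunday is April 5.
29 October 2025 lies within the daylight-saving period (26 October 2025 – 5 April 2026), so Vartara Coast is on daylight time, UTC+14:00.
21:23 Vartara Coast − 14h = 07:23 UTC.
1 October 2025 is a Wednesday, so the first Saturday is October 4 and the second is October 11.
1 April 2026 is a Wednesday, so the first Sunday is April 5 and the third is April 19.
At the standard offset (UTC+10:00), 07:23 UTC + 10h = 17:23 Lumath District standard time.
Daylight saving runs 11 October 2025 – 19 April 2026; the standard-time date in Lumath District, 29 October 2025, is inside that window, so Lumath District is at UTC+11:00.
07:23 UTC + 11h = 18:23 Lumath District.

18:23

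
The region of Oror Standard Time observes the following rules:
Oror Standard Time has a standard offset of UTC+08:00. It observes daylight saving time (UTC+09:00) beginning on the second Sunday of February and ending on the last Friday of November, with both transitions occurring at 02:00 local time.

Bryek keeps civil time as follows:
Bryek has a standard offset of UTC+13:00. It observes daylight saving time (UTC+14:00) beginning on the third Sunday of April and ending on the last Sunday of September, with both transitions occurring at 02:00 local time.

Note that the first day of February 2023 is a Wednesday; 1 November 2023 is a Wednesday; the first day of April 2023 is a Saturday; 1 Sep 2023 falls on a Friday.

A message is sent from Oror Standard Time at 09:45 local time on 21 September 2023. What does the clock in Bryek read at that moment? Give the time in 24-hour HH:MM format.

14:45

1 February 2023 is a Wednesday, so the first Sunday is February 5 and the second is February 12.
1 November 2023 is a Wednesday, so Fridays fall on 3, 10, 17, 24; the last is November 24.
21 September 2023 lies within the daylight-saving period (12 February – 24 November), so Oror Standard Time is on daylight time, UTC+09:00.
09:45 Oror Standard Time − 9h = 00:45 UTC.
1 April 2023 is a Saturday, so the first Sunday is April 2 and the third is April 16.
1 September 2023 is a Friday, so Sundays fall on 3, 10, 17, 24; the last is September 24.
At the standard offset (UTC+13:00), 00:45 UTC + 13h = 13:45 Bryek standard time.
Daylight saving runs 16 April – 24 September; the standard-time date in Bryek, 21 September 2023, is inside that window, so Bryek is at UTC+14:00.
00:45 UTC + 14h = 14:45 Bryek.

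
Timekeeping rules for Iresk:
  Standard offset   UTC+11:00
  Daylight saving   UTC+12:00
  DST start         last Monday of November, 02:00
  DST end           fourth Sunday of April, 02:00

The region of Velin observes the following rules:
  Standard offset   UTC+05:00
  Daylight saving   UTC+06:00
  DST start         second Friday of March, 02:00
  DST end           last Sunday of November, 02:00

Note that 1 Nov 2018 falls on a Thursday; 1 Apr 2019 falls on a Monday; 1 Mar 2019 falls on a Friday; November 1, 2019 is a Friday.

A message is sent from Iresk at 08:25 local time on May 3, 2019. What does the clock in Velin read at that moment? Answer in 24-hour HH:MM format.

1 November 2018 is a Thursday, so Mondays fall on 5, 12, 19, 26; the last is November 26.
1 April 2019 is a Monday, so the first Sunday is April 7 and the fourth is April 28.
May 3, 2019 does not fall between 26 November 2018 and 28 April 2019, so daylight saving is not in effect and Iresk is at UTC+11:00.
08:25 Iresk − 11h = 21:25 UTC (rolling into the previous day, 2 May 2019).
1 March 2019 is a Friday, so the first Friday is March 1 and the second is March 8.
1 November 2019 is a Friday, so Sundays fall on 3, 10, 17, 24; the last is November 24.
At the standard offset (UTC+05:00), 21:25 UTC + 5h = 02:25 Velin standard time (rolling into the next day, 3 May 2019).
The standard-time date in Velin, May 3, 2019, lies within the daylight-saving period (8 March – 24 November), so Velin is on daylight time, UTC+06:00.
21:25 UTC + 6h = 03:25 Velin (rolling into the next day, 3 May 2019).

03:25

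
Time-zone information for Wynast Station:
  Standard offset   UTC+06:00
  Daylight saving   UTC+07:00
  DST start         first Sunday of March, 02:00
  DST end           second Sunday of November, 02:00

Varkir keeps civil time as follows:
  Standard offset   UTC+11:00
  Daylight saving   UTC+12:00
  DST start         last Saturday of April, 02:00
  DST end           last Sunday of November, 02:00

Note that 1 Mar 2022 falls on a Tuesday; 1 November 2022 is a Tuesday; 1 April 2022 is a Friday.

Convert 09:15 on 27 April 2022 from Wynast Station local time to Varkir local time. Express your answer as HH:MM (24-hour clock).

1 March 2022 is a Tuesday, so the first Sunday is March 6.
1 November 2022 is a Tuesday, so the first Sunday is November 6 and the second is November 13.
Daylight saving runs 6 March – 13 November; 27 April 2022 is inside that window, so Wynast Station is at UTC+07:00.
09:15 Wynast Station − 7h = 02:15 UTC.
1 April 2022 is a Friday, so Saturdays fall on 2, 9, 16, 23, 30; the last is April 30.
1 November 2022 is a Tuesday, so Sundays fall on 6, 13, 20, 27; the last is November 27.
At the standard offset (UTC+11:00), 02:15 UTC + 11h = 13:15 Varkir standard time.
The standard-time date in Varkir, 27 April 2022, is outside the daylight-saving period (30 April – 27 November), so Varkir is on standard time, UTC+11:00.
02:15 UTC + 11h = 13:15 Varkir.

13:15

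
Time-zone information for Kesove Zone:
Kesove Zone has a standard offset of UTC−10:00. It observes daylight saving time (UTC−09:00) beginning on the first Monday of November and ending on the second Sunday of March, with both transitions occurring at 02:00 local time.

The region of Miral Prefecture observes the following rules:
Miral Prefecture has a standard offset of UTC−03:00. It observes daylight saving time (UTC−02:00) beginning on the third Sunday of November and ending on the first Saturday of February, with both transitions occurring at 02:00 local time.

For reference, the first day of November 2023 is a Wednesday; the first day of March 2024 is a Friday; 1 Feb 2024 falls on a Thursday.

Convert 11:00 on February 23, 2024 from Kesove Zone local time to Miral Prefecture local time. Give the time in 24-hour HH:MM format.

17:00

1 November 2023 is a Wednesday, so the first Monday is November 6.
1 March 2024 is a Friday, so the first Sunday is March 3 and the second is March 10.
February 23, 2024 falls between 6 November 2023 and 10 March 2024, so daylight saving is in effect and Kesove Zone is at UTC−09:00.
11:00 Kesove Zone + 9h = 20:00 UTC.
1 November 2023 is a Wednesday, so the first Sunday is November 5 and the third is November 19.
1 February 2024 is a Thursday, so the first Saturday is February 3.
At the standard offset (UTC−03:00), 20:00 UTC − 3h = 17:00 Miral Prefecture standard time.
Daylight saving runs 19 November 2023 – 3 February 2024; the standard-time date in Miral Prefecture, February 23, 2024, is outside that window, so Miral Prefecture is on standard time at UTC−03:00.
20:00 UTC − 3h = 17:00 Miral Prefecture.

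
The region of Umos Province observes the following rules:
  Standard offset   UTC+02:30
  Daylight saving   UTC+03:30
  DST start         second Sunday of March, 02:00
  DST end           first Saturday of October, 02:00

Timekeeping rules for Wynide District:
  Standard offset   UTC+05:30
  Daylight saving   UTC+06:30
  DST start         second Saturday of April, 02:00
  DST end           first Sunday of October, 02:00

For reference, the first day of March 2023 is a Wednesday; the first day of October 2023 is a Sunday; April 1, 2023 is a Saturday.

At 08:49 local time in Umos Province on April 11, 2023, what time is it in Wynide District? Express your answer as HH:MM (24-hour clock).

11:49

1 March 2023 is a Wednesday, so the first Sunday is March 5 and the second is March 12.
1 October 2023 is a Sunday, so the first Saturday is October 7.
April 11, 2023 falls between 12 March and 7 October, so daylight saving is in effect and Umos Province is at UTC+03:30.
08:49 Umos Province − 3h30m = 05:19 UTC.
1 April 2023 is a Saturday, so the first Saturday is April 1 and the second is April 8.
1 October 2023 is a Sunday, so the first Sunday is October 1.
At the standard offset (UTC+05:30), 05:19 UTC + 5h30m = 10:49 Wynide District standard time.
Daylight saving runs 8 April – 1 October; the standard-time date in Wynide District, April 11, 2023, is inside that window, so Wynide District is at UTC+06:30.
05:19 UTC + 6h30m = 11:49 Wynide District.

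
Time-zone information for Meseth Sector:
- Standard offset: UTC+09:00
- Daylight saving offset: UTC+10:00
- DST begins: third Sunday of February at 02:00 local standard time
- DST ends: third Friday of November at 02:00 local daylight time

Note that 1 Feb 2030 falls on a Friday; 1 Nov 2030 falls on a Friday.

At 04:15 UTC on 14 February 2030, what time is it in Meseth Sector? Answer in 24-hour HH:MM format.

13:15

1 February 2030 is a Friday, so the first Sunday is February 3 and the third is February 17.
1 November 2030 is a Friday, so the first Friday is November 1 and the third is November 15.
At the standard offset (UTC+09:00), 04:15 UTC + 9h = 13:15 Meseth Sector standard time.
The standard-time date in Meseth Sector, 14 February 2030, does not fall between 17 February and 15 November, so daylight saving is not in effect and Meseth Sector is at UTC+09:00.
04:15 UTC + 9h = 13:15 local.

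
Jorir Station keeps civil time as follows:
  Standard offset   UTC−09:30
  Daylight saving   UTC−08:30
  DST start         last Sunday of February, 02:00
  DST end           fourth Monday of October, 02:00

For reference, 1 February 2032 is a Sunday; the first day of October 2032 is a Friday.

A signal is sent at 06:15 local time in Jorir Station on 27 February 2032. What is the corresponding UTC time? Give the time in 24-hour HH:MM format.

1 February 2032 is a Sunday, so Sundays fall on 1, 8, 15, 22, 29; the last is February 29.
1 October 2032 is a Friday, so the first Monday is October 4 and the fourth is October 25.
27 February 2032 is outside the daylight-saving period (29 February – 25 October), so Jorir Station is on standard time, UTC−09:30.
06:15 local + 9h30m = 15:45 UTC.

15:45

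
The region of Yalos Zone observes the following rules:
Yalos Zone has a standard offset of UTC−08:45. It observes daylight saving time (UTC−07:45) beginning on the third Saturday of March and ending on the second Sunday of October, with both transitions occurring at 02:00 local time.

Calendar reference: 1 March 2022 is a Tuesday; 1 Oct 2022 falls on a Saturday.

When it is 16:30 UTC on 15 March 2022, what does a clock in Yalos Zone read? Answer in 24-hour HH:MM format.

1 March 2022 is a Tuesday, so the first Saturday is March 5 and the third is March 19.
1 October 2022 is a Saturday, so the first Sunday is October 2 and the second is October 9.
At the standard offset (UTC−08:45), 16:30 UTC − 8h45m = 07:45 Yalos Zone standard time.
The standard-time date in Yalos Zone, 15 March 2022, is outside the daylight-saving period (19 March – 9 October), so Yalos Zone is on standard time, UTC−08:45.
16:30 UTC − 8h45m = 07:45 local.

07:45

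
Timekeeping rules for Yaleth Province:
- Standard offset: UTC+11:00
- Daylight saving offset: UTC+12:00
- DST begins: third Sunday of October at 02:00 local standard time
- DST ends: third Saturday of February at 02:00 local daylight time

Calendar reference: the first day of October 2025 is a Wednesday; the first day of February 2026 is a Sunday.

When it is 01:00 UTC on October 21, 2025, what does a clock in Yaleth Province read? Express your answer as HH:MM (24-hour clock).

13:00

1 October 2025 is a Wednesday, so the first Sunday is October 5 and the third is October 19.
1 February 2026 is a Sunday, so the first Saturday is February 7 and the third is February 21.
At the standard offset (UTC+11:00), 01:00 UTC + 11h = 12:00 Yaleth Province standard time.
Daylight saving runs 19 October 2025 – 21 February 2026; the standard-time date in Yaleth Province, October 21, 2025, is inside that window, so Yaleth Province is at UTC+12:00.
01:00 UTC + 12h = 13:00 local.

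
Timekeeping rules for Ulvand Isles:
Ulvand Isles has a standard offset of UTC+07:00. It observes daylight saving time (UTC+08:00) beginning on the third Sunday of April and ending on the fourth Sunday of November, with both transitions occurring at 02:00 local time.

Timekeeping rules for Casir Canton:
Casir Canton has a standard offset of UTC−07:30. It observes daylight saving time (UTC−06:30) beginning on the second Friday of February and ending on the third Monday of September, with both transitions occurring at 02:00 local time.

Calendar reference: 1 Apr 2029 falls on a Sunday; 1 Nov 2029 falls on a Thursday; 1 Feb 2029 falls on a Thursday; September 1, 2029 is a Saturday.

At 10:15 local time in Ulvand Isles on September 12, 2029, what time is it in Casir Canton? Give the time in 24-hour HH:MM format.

19:45

1 April 2029 is a Sunday, so the first Sunday is April 1 and the third is April 15.
1 November 2029 is a Thursday, so the first Sunday is November 4 and the fourth is November 25.
Daylight saving runs 15 April – 25 November; September 12, 2029 is inside that window, so Ulvand Isles is at UTC+08:00.
10:15 Ulvand Isles − 8h = 02:15 UTC.
1 February 2029 is a Thursday, so the first Friday is February 2 and the second is February 9.
1 September 2029 is a Saturday, so the first Monday is September 3 and the third is September 17.
At the standard offset (UTC−07:30), 02:15 UTC − 7h30m = 18:45 Casir Canton standard time (rolling into the previous day, 11 September 2029).
The standard-time date in Casir Canton, September 11, 2029, lies within the daylight-saving period (9 February – 17 September), so Casir Canton is on daylight time, UTC−06:30.
02:15 UTC − 6h30m = 19:45 Casir Canton (rolling into the previous day, 11 September 2029).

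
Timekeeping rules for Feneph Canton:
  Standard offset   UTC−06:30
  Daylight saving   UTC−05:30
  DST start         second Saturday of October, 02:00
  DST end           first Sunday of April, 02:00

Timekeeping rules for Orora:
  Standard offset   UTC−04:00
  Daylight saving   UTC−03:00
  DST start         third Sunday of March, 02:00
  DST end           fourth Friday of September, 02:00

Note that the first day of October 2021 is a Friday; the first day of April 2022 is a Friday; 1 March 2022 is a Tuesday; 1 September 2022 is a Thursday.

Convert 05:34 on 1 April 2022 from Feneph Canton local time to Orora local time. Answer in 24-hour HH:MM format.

08:04

1 October 2021 is a Friday, so the first Saturday is October 2 and the second is October 9.
1 April 2022 is a Friday, so the first Sunday is April 3.
1 April 2022 lies within the daylight-saving period (9 October 2021 – 3 April 2022), so Feneph Canton is on daylight time, UTC−05:30.
05:34 Feneph Canton + 5h30m = 11:04 UTC.
1 March 2022 is a Tuesday, so the first Sunday is March 6 and the third is March 20.
1 September 2022 is a Thursday, so the first Friday is September 2 and the fourth is September 23.
At the standard offset (UTC−04:00), 11:04 UTC − 4h = 07:04 Orora standard time.
The standard-time date in Orora, 1 April 2022, lies within the daylight-saving period (20 March – 23 September), so Orora is on daylight time, UTC−03:00.
11:04 UTC − 3h = 08:04 Orora.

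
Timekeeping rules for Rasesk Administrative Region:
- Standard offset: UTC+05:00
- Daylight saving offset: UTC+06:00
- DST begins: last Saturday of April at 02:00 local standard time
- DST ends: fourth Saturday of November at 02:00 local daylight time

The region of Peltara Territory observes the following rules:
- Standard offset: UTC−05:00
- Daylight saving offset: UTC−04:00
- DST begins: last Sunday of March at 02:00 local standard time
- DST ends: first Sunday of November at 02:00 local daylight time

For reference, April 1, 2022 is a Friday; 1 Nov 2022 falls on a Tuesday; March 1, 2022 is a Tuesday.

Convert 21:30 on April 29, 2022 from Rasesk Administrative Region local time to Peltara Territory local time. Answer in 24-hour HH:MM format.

12:30

1 April 2022 is a Friday, so Saturdays fall on 2, 9, 16, 23, 30; the last is April 30.
1 November 2022 is a Tuesday, so the first Saturday is November 5 and the fourth is November 26.
April 29, 2022 does not fall between 30 April and 26 November, so daylight saving is not in effect and Rasesk Administrative Region is at UTC+05:00.
21:30 Rasesk Administrative Region − 5h = 16:30 UTC.
1 March 2022 is a Tuesday, so Sundays fall on 6, 13, 20, 27; the last is March 27.
1 November 2022 is a Tuesday, so the first Sunday is November 6.
At the standard offset (UTC−05:00), 16:30 UTC − 5h = 11:30 Peltara Territory standard time.
The standard-time date in Peltara Territory, April 29, 2022, falls between 27 March and 6 November, so daylight saving is in effect and Peltara Territory is at UTC−04:00.
16:30 UTC − 4h = 12:30 Peltara Territory.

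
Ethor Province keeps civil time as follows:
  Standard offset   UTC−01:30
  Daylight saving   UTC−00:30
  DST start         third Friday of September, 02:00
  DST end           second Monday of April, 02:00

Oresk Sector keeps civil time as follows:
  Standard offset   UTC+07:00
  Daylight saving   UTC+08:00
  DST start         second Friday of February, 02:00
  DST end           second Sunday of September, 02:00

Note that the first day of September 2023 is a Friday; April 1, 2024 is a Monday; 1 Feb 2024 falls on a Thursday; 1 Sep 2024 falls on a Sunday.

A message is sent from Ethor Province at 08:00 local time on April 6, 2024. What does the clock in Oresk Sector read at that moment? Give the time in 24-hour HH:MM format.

16:30

1 September 2023 is a Friday, so the first Friday is September 1 and the third is September 15.
1 April 2024 is a Monday, so the first Monday is April 1 and the second is April 8.
Daylight saving runs 15 September 2023 – 8 April 2024; April 6, 2024 is inside that window, so Ethor Province is at UTC−00:30.
08:00 Ethor Province + 0h30m = 08:30 UTC.
1 February 2024 is a Thursday, so the first Friday is February 2 and the second is February 9.
1 September 2024 is a Sunday, so the first Sunday is September 1 and the second is September 8.
At the standard offset (UTC+07:00), 08:30 UTC + 7h = 15:30 Oresk Sector standard time.
Daylight saving runs 9 February – 8 September; the standard-time date in Oresk Sector, April 6, 2024, is inside that window, so Oresk Sector is at UTC+08:00.
08:30 UTC + 8h = 16:30 Oresk Sector.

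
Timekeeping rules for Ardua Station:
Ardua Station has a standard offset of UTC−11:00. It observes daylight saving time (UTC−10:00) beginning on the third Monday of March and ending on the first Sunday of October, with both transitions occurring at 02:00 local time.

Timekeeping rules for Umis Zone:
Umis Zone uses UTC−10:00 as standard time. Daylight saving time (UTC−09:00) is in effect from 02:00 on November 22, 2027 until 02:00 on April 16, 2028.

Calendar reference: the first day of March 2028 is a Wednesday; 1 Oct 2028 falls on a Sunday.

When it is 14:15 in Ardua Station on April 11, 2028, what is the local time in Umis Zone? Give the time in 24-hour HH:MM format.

15:15

1 March 2028 is a Wednesday, so the first Monday is March 6 and the third is March 20.
1 October 2028 is a Sunday, so the first Sunday is October 1.
April 11, 2028 falls between 20 March and 1 October, so daylight saving is in effect and Ardua Station is at UTC−10:00.
14:15 Ardua Station + 10h = 00:15 UTC (rolling into the next day, 12 April 2028).
At the standard offset (UTC−10:00), 00:15 UTC − 10h = 14:15 Umis Zone standard time (rolling into the previous day, 11 April 2028).
The standard-time date in Umis Zone, April 11, 2028, lies within the daylight-saving period (22 November 2027 – 16 April 2028), so Umis Zone is on daylight time, UTC−09:00.
00:15 UTC − 9h = 15:15 Umis Zone (rolling into the previous day, 11 April 2028).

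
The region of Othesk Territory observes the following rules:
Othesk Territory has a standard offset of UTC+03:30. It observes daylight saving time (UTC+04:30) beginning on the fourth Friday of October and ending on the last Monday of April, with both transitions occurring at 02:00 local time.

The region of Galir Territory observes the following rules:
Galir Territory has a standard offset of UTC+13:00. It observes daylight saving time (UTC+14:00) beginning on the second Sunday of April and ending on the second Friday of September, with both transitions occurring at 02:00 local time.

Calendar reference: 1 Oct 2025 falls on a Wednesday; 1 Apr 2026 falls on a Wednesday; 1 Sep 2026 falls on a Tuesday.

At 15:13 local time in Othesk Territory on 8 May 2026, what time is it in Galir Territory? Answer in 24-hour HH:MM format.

01:43

1 October 2025 is a Wednesday, so the first Friday is October 3 and the fourth is October 24.
1 April 2026 is a Wednesday, so Mondays fall on 6, 13, 20, 27; the last is April 27.
Daylight saving runs 24 October 2025 – 27 April 2026; 8 May 2026 is outside that window, so Othesk Territory is on standard time at UTC+03:30.
15:13 Othesk Territory − 3h30m = 11:43 UTC.
1 April 2026 is a Wednesday, so the first Sunday is April 5 and the second is April 12.
1 September 2026 is a Tuesday, so the first Friday is September 4 and the second is September 11.
At the standard offset (UTC+13:00), 11:43 UTC + 13h = 00:43 Galir Territory standard time (rolling into the next day, 9 May 2026).
The standard-time date in Galir Territory, 9 May 2026, falls between 12 April and 11 September, so daylight saving is in effect and Galir Territory is at UTC+14:00.
11:43 UTC + 14h = 01:43 Galir Territory (rolling into the next day, 9 May 2026).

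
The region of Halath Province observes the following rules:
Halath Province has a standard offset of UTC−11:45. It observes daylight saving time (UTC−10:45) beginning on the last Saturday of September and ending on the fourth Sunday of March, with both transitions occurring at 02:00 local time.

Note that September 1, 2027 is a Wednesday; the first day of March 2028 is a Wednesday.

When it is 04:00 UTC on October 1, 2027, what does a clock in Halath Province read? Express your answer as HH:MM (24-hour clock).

17:15

1 September 2027 is a Wednesday, so Saturdays fall on 4, 11, 18, 25; the last is September 25.
1 March 2028 is a Wednesday, so the first Sunday is March 5 and the fourth is March 26.
At the standard offset (UTC−11:45), 04:00 UTC − 11h45m = 16:15 Halath Province standard time (rolling into the previous day, 30 September 2027).
Daylight saving runs 25 September 2027 – 26 March 2028; the standard-time date in Halath Province, September 30, 2027, is inside that window, so Halath Province is at UTC−10:45.
04:00 UTC − 10h45m = 17:15 local (rolling into the previous day, 30 September 2027).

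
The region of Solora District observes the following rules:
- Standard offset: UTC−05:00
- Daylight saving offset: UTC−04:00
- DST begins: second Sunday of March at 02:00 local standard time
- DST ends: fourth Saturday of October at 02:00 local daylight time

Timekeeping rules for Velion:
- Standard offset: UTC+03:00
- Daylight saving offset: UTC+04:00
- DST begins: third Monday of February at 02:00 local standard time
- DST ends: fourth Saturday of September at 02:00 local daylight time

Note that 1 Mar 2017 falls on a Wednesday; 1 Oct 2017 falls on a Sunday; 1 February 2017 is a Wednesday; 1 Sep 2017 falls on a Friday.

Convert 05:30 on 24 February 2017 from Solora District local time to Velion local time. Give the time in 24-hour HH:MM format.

14:30

1 March 2017 is a Wednesday, so the first Sunday is March 5 and the second is March 12.
1 October 2017 is a Sunday, so the first Saturday is October 7 and the fourth is October 28.
24 February 2017 is outside the daylight-saving period (12 March – 28 October), so Solora District is on standard time, UTC−05:00.
05:30 Solora District + 5h = 10:30 UTC.
1 February 2017 is a Wednesday, so the first Monday is February 6 and the third is February 20.
1 September 2017 is a Friday, so the first Saturday is September 2 and the fourth is September 23.
At the standard offset (UTC+03:00), 10:30 UTC + 3h = 13:30 Velion standard time.
The standard-time date in Velion, 24 February 2017, lies within the daylight-saving period (20 February – 23 September), so Velion is on daylight time, UTC+04:00.
10:30 UTC + 4h = 14:30 Velion.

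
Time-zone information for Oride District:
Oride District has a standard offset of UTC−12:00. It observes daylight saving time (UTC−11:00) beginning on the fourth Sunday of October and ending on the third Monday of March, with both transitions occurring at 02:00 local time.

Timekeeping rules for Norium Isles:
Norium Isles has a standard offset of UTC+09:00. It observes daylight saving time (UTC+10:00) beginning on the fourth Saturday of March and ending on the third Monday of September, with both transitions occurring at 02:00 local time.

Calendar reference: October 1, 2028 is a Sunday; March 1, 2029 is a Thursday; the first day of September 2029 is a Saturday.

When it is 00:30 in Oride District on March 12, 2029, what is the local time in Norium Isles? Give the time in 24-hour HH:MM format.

1 October 2028 is a Sunday, so the first Sunday is October 1 and the fourth is October 22.
1 March 2029 is a Thursday, so the first Monday is March 5 and the third is March 19.
Daylight saving runs 22 October 2028 – 19 March 2029; March 12, 2029 is inside that window, so Oride District is at UTC−11:00.
00:30 Oride District + 11h = 11:30 UTC.
1 March 2029 is a Thursday, so the first Saturday is March 3 and the fourth is March 24.
1 September 2029 is a Saturday, so the first Monday is September 3 and the third is September 17.
At the standard offset (UTC+09:00), 11:30 UTC + 9h = 20:30 Norium Isles standard time.
The standard-time date in Norium Isles, March 12, 2029, does not fall between 24 March and 17 September, so daylight saving is not in effect and Norium Isles is at UTC+09:00.
11:30 UTC + 9h = 20:30 Norium Isles.

20:30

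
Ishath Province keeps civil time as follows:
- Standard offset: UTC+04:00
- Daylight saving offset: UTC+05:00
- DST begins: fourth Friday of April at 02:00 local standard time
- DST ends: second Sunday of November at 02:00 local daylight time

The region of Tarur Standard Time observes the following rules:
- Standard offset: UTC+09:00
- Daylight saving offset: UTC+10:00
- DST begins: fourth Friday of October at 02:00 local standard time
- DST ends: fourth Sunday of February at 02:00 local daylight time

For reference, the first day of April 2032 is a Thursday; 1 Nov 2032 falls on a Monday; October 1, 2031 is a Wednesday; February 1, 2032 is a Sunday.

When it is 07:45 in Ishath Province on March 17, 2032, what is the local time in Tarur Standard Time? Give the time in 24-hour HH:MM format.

1 April 2032 is a Thursday, so the first Friday is April 2 and the fourth is April 23.
1 November 2032 is a Monday, so the first Sunday is November 7 and the second is November 14.
March 17, 2032 does not fall between 23 April and 14 November, so daylight saving is not in effect and Ishath Province is at UTC+04:00.
07:45 Ishath Province − 4h = 03:45 UTC.
1 October 2031 is a Wednesday, so the first Friday is October 3 and the fourth is October 24.
1 February 2032 is a Sunday, so the first Sunday is February 1 and the fourth is February 22.
At the standard offset (UTC+09:00), 03:45 UTC + 9h = 12:45 Tarur Standard Time standard time.
Daylight saving runs 24 October 2031 – 22 February 2032; the standard-time date in Tarur Standard Time, March 17, 2032, is outside that window, so Tarur Standard Time is on standard time at UTC+09:00.
03:45 UTC + 9h = 12:45 Tarur Standard Time.

12:45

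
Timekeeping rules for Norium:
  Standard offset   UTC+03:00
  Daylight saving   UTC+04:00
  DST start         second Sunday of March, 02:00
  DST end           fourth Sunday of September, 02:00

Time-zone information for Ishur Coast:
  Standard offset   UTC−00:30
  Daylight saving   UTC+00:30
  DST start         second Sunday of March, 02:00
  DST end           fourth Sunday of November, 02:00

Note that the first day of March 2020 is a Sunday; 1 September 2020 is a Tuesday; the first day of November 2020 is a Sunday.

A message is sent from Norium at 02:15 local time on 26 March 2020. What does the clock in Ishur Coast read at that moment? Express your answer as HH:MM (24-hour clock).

22:45

1 March 2020 is a Sunday, so the first Sunday is March 1 and the second is March 8.
1 September 2020 is a Tuesday, so the first Sunday is September 6 and the fourth is September 27.
26 March 2020 lies within the daylight-saving period (8 March – 27 September), so Norium is on daylight time, UTC+04:00.
02:15 Norium − 4h = 22:15 UTC (rolling into the previous day, 25 March 2020).
1 March 2020 is a Sunday, so the first Sunday is March 1 and the second is March 8.
1 November 2020 is a Sunday, so the first Sunday is November 1 and the fourth is November 22.
At the standard offset (UTC−00:30), 22:15 UTC − 0h30m = 21:45 Ishur Coast standard time.
The standard-time date in Ishur Coast, 25 March 2020, lies within the daylight-saving period (8 March – 22 November), so Ishur Coast is on daylight time, UTC+00:30.
22:15 UTC + 0h30m = 22:45 Ishur Coast.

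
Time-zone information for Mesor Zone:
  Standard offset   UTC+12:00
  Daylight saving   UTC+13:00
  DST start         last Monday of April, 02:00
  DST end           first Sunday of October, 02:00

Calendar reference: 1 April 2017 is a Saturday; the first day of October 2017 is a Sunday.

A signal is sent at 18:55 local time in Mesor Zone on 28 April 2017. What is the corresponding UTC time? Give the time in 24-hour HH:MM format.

1 April 2017 is a Saturday, so Mondays fall on 3, 10, 17, 24; the last is April 24.
1 October 2017 is a Sunday, so the first Sunday is October 1.
28 April 2017 lies within the daylight-saving period (24 April – 1 October), so Mesor Zone is on daylight time, UTC+13:00.
18:55 local − 13h = 05:55 UTC.

05:55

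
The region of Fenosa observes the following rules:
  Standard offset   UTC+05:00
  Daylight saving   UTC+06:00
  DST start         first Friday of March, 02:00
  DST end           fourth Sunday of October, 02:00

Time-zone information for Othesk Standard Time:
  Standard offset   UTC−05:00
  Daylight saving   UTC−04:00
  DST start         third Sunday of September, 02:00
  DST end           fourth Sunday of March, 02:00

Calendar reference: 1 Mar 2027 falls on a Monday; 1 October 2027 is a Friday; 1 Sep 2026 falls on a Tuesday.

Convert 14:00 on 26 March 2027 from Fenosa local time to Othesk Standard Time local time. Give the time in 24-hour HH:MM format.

04:00

1 March 2027 is a Monday, so the first Friday is March 5.
1 October 2027 is a Friday, so the first Sunday is October 3 and the fourth is October 24.
Daylight saving runs 5 March – 24 October; 26 March 2027 is inside that window, so Fenosa is at UTC+06:00.
14:00 Fenosa − 6h = 08:00 UTC.
1 September 2026 is a Tuesday, so the first Sunday is September 6 and the third is September 20.
1 March 2027 is a Monday, so the first Sunday is March 7 and the fourth is March 28.
At the standard offset (UTC−05:00), 08:00 UTC − 5h = 03:00 Othesk Standard Time standard time.
The standard-time date in Othesk Standard Time, 26 March 2027, falls between 20 September 2026 and 28 March 2027, so daylight saving is in effect and Othesk Standard Time is at UTC−04:00.
08:00 UTC − 4h = 04:00 Othesk Standard Time.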